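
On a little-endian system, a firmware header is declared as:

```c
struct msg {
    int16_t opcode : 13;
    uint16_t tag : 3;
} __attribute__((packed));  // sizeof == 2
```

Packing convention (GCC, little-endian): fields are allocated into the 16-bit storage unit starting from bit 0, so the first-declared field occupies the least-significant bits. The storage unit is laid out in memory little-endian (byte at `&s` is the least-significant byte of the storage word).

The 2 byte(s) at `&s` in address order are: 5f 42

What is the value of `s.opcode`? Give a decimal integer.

607

[0]=0x5f [1]=0x42 (little-endian) → word 0x425f
opcode:13 @ bit 0 → (0x425f>>0)&0x1fff = 0x25f  ←
tag:3 @ bit 13 → (0x425f>>13)&0x7 = 0x2
opcode signed 13b, MSB=0: value = 607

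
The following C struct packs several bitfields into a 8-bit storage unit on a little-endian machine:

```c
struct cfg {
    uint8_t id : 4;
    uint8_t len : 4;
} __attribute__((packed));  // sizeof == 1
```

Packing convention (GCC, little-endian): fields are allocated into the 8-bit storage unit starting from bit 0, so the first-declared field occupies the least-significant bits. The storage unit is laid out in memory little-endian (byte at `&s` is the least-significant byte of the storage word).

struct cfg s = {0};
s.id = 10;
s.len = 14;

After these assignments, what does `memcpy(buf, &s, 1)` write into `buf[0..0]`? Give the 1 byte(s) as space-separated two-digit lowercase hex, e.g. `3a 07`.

ea

id:4 = 10 → 0xa << 0 → word 0x0a
len:4 = 14 → 0xe << 4 → word 0xea
word = 0xea → little-endian bytes:
  [0]=0xea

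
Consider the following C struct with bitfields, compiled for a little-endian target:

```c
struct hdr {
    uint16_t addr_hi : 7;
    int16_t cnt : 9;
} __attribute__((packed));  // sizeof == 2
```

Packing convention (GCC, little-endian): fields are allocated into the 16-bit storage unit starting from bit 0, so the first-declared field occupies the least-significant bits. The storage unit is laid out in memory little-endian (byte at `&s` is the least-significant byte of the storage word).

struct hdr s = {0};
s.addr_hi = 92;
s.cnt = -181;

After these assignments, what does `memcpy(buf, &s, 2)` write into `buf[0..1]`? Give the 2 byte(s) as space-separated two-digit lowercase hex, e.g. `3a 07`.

addr_hi:7 = 92 → 0x5c << 0 → word 0x005c
cnt:9 = -181 → 0x14b << 7 → word 0xa5dc
word = 0xa5dc → little-endian bytes:
  [0]=0xdc  [1]=0xa5

dc a5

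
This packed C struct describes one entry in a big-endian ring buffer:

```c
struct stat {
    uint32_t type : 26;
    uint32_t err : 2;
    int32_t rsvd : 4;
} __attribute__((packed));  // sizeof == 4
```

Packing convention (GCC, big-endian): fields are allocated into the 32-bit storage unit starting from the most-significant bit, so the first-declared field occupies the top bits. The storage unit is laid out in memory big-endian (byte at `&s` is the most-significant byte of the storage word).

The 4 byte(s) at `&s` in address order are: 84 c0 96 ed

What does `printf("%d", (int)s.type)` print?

34800219

[0]=0x84 [1]=0xc0 [2]=0x96 [3]=0xed (big-endian) → word 0x84c096ed
type:26 @ bit 6 → (0x84c096ed>>6)&0x3ffffff = 0x213025b  ←
err:2 @ bit 4 → (0x84c096ed>>4)&0x3 = 0x2
rsvd:4 @ bit 0 → (0x84c096ed>>0)&0xf = 0xd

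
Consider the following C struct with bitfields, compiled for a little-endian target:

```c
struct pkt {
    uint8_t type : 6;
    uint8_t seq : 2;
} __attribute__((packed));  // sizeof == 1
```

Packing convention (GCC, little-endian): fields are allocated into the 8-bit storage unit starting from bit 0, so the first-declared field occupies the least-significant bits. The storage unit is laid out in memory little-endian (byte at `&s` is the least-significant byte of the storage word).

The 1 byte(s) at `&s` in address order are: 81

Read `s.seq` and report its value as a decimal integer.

[0]=0x81 (little-endian) → word 0x81
type [0+:6] = (word>>0) & 0x3f = 1
seq [6+:2] = (word>>6) & 0x3 = 2  ←

2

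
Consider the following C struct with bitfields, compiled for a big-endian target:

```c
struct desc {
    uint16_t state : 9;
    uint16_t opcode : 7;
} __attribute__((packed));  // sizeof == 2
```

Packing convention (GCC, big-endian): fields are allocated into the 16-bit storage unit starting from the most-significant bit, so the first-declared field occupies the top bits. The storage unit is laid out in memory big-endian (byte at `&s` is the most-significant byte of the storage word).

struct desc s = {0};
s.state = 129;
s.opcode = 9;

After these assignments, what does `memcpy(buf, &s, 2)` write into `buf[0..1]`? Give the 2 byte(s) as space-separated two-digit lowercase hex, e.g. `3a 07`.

state (9b) val=129 bits=0x81 at bit 7: 0x4080
opcode (7b) val=9 bits=0x9 at bit 0: 0x4089
word = 0x4089 → big-endian bytes:
  [0]=0x40  [1]=0x89

40 89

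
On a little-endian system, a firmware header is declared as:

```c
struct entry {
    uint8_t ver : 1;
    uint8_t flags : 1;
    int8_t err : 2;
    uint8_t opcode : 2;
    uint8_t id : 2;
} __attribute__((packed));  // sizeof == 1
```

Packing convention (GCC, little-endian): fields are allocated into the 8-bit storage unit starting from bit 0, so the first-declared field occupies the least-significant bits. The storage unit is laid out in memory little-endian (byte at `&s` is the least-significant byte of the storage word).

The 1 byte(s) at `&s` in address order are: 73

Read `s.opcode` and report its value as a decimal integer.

3

[0]=0x73 (little-endian) → word 0x73
ver [0+:1] = (word>>0) & 0x1 = 1
flags [1+:1] = (word>>1) & 0x1 = 1
err [2+:2] = (word>>2) & 0x3 = 0
opcode [4+:2] = (word>>4) & 0x3 = 3  ←
id [6+:2] = (word>>6) & 0x3 = 1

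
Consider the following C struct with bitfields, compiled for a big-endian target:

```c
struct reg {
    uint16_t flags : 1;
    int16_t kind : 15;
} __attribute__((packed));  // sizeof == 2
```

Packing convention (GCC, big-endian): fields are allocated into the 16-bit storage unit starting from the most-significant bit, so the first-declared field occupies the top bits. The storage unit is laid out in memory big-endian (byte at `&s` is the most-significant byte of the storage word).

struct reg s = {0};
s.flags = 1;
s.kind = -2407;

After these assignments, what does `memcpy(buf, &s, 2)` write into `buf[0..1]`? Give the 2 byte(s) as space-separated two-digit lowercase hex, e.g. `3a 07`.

[15+:1] flags=1 & 0x1 = 0x1; word=0x8000
[0+:15] kind=-2407 & 0x7fff = 0x7699; word=0xf699
word = 0xf699 → big-endian bytes:
  [0]=0xf6  [1]=0x99

f6 99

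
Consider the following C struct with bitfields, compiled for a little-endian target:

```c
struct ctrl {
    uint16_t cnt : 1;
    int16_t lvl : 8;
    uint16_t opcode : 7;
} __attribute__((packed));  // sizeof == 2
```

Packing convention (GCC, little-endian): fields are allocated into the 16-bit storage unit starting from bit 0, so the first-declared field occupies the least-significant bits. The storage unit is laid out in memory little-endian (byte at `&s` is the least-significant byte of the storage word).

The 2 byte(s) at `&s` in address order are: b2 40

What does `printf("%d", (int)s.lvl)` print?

89

[0]=0xb2 [1]=0x40 (little-endian) → word 0x40b2
cnt [0+:1] = (word>>0) & 0x1 = 0
lvl [1+:8] = (word>>1) & 0xff = 89  ←
opcode [9+:7] = (word>>9) & 0x7f = 32
lvl signed 8b, MSB=0: value = 89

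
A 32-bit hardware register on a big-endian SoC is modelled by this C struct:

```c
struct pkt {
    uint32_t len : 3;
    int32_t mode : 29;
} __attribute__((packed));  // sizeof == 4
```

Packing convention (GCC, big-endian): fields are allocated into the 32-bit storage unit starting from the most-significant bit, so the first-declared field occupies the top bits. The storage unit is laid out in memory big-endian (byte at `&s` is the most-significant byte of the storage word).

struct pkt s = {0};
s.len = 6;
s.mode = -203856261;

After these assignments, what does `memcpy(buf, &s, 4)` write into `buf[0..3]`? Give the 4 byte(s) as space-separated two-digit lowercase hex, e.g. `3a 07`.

d3 d9 66 7b

len (3b) val=6 bits=0x6 at bit 29: 0xc0000000
mode (29b) val=-203856261 bits=0x13d9667b at bit 0: 0xd3d9667b
word = 0xd3d9667b → big-endian bytes:
  [0]=0xd3  [1]=0xd9  [2]=0x66  [3]=0x7b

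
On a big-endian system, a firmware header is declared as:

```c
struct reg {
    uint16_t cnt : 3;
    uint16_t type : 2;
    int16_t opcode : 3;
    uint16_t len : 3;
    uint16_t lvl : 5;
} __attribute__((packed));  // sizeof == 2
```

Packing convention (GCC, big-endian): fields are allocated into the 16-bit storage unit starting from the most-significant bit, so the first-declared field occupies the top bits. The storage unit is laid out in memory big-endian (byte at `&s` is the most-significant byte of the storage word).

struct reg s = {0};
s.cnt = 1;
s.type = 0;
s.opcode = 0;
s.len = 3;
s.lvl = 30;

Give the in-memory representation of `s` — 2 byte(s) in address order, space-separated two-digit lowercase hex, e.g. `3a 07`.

[13+:3] cnt=1 & 0x7 = 0x1; word=0x2000
[11+:2] type=0 & 0x3 = 0x0; word=0x2000
[8+:3] opcode=0 & 0x7 = 0x0; word=0x2000
[5+:3] len=3 & 0x7 = 0x3; word=0x2060
[0+:5] lvl=30 & 0x1f = 0x1e; word=0x207e
word = 0x207e → big-endian bytes:
  [0]=0x20  [1]=0x7e

20 7e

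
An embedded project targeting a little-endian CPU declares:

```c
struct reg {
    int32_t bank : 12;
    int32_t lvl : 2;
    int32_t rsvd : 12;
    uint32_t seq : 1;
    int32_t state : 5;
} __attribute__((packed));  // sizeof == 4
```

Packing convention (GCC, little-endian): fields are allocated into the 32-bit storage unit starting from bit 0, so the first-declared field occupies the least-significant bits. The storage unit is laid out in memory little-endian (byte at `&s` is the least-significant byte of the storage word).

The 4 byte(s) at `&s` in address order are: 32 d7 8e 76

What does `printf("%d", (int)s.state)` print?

[0]=0x32 [1]=0xd7 [2]=0x8e [3]=0x76 (little-endian) → word 0x768ed732
bank [0+:12] = (word>>0) & 0xfff = 1842
lvl [12+:2] = (word>>12) & 0x3 = 1
rsvd [14+:12] = (word>>14) & 0xfff = 2619
seq [26+:1] = (word>>26) & 0x1 = 1
state [27+:5] = (word>>27) & 0x1f = 14  ←
state signed 5b, MSB=0: value = 14

14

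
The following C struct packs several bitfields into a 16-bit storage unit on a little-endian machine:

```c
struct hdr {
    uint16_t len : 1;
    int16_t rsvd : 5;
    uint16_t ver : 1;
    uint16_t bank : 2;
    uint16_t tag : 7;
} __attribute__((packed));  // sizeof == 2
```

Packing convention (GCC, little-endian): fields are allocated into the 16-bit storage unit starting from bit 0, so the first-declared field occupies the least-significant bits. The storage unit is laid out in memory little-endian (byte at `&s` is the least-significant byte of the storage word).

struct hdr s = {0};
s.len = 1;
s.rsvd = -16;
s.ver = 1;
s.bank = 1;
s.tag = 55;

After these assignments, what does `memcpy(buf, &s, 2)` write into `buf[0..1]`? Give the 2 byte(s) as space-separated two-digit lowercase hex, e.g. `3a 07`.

len:1 = 1 → 0x1 << 0 → word 0x0001
rsvd:5 = -16 → 0x10 << 1 → word 0x0021
ver:1 = 1 → 0x1 << 6 → word 0x0061
bank:2 = 1 → 0x1 << 7 → word 0x00e1
tag:7 = 55 → 0x37 << 9 → word 0x6ee1
word = 0x6ee1 → little-endian bytes:
  [0]=0xe1  [1]=0x6e

e1 6e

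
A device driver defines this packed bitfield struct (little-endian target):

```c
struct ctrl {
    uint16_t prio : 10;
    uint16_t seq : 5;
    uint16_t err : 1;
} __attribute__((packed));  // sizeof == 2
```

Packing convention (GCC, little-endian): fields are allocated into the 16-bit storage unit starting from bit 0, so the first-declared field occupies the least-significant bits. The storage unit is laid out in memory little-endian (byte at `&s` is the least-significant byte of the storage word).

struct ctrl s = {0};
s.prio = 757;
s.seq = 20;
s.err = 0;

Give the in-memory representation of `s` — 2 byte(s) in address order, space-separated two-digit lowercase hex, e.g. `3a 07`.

prio (10b) val=757 bits=0x2f5 at bit 0: 0x02f5
seq (5b) val=20 bits=0x14 at bit 10: 0x52f5
err (1b) val=0 bits=0x0 at bit 15: 0x52f5
word = 0x52f5 → little-endian bytes:
  [0]=0xf5  [1]=0x52

f5 52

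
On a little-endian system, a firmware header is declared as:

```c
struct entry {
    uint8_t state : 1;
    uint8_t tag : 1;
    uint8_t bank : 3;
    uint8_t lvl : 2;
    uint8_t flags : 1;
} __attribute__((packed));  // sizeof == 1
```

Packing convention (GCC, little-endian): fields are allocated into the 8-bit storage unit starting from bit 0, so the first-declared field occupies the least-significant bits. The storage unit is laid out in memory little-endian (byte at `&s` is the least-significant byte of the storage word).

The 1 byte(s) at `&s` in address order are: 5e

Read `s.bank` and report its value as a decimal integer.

[0]=0x5e (little-endian) → word 0x5e
state:1 @ bit 0 → (0x5e>>0)&0x1 = 0x0
tag:1 @ bit 1 → (0x5e>>1)&0x1 = 0x1
bank:3 @ bit 2 → (0x5e>>2)&0x7 = 0x7  ←
lvl:2 @ bit 5 → (0x5e>>5)&0x3 = 0x2
flags:1 @ bit 7 → (0x5e>>7)&0x1 = 0x0

7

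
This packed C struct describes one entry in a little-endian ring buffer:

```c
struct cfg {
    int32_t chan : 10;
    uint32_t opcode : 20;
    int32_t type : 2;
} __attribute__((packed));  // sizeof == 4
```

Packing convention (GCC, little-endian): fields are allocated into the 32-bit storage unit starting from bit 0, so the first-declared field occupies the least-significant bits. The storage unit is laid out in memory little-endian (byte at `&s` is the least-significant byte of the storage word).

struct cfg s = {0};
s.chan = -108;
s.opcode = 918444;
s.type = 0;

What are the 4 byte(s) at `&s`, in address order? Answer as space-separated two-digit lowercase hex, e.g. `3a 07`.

94 b3 0e 38

[0+:10] chan=-108 & 0x3ff = 0x394; word=0x00000394
[10+:20] opcode=918444 & 0xfffff = 0xe03ac; word=0x380eb394
[30+:2] type=0 & 0x3 = 0x0; word=0x380eb394
word = 0x380eb394 → little-endian bytes:
  [0]=0x94  [1]=0xb3  [2]=0x0e  [3]=0x38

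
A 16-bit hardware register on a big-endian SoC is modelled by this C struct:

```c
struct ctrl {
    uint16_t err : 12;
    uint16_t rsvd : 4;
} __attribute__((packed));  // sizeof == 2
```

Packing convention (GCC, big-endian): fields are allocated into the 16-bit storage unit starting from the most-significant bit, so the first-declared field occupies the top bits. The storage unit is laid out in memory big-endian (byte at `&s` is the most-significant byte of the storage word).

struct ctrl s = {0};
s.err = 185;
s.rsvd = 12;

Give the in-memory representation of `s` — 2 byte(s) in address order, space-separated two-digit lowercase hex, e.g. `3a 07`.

[4+:12] err=185 & 0xfff = 0xb9; word=0x0b90
[0+:4] rsvd=12 & 0xf = 0xc; word=0x0b9c
word = 0x0b9c → big-endian bytes:
  [0]=0x0b  [1]=0x9c

0b 9c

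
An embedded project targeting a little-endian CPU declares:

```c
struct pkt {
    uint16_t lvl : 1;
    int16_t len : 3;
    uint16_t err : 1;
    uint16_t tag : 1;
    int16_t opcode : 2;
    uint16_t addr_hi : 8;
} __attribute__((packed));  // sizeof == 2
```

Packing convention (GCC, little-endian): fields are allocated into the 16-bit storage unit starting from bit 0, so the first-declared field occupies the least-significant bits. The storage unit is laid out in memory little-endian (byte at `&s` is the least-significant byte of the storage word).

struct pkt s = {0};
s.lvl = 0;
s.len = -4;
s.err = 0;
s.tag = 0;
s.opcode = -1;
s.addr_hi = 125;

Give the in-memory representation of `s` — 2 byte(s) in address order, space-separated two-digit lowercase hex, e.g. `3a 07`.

c8 7d

lvl (1b) val=0 bits=0x0 at bit 0: 0x0000
len (3b) val=-4 bits=0x4 at bit 1: 0x0008
err (1b) val=0 bits=0x0 at bit 4: 0x0008
tag (1b) val=0 bits=0x0 at bit 5: 0x0008
opcode (2b) val=-1 bits=0x3 at bit 6: 0x00c8
addr_hi (8b) val=125 bits=0x7d at bit 8: 0x7dc8
word = 0x7dc8 → little-endian bytes:
  [0]=0xc8  [1]=0x7d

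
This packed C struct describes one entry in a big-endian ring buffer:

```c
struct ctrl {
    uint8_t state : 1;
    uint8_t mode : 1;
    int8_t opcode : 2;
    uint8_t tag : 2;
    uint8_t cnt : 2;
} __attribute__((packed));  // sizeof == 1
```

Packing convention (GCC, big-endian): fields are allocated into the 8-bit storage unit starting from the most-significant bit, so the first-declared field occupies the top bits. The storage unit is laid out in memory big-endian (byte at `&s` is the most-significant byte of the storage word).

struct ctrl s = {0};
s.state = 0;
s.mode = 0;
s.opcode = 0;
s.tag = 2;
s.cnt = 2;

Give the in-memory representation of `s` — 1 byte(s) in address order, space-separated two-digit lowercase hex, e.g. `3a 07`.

0a

state (1b) val=0 bits=0x0 at bit 7: 0x00
mode (1b) val=0 bits=0x0 at bit 6: 0x00
opcode (2b) val=0 bits=0x0 at bit 4: 0x00
tag (2b) val=2 bits=0x2 at bit 2: 0x08
cnt (2b) val=2 bits=0x2 at bit 0: 0x0a
word = 0x0a → big-endian bytes:
  [0]=0x0a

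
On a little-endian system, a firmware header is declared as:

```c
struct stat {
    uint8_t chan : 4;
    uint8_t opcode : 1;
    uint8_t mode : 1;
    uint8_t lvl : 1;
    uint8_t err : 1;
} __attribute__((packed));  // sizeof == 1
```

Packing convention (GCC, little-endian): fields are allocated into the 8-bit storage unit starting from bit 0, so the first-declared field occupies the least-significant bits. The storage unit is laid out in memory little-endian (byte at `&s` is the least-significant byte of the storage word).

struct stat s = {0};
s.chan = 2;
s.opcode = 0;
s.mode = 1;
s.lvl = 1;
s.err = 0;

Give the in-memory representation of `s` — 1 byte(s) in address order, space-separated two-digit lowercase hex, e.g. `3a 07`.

chan (4b) val=2 bits=0x2 at bit 0: 0x02
opcode (1b) val=0 bits=0x0 at bit 4: 0x02
mode (1b) val=1 bits=0x1 at bit 5: 0x22
lvl (1b) val=1 bits=0x1 at bit 6: 0x62
err (1b) val=0 bits=0x0 at bit 7: 0x62
word = 0x62 → little-endian bytes:
  [0]=0x62

62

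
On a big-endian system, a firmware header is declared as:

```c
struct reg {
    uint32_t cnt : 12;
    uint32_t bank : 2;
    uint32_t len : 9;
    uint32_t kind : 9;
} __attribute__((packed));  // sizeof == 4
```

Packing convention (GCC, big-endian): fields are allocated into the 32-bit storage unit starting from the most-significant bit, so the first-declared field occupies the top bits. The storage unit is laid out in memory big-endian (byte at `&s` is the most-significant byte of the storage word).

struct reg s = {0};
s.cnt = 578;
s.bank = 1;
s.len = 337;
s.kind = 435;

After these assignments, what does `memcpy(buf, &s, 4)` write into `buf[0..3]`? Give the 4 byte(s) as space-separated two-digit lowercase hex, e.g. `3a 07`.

24 26 a3 b3

cnt (12b) val=578 bits=0x242 at bit 20: 0x24200000
bank (2b) val=1 bits=0x1 at bit 18: 0x24240000
len (9b) val=337 bits=0x151 at bit 9: 0x2426a200
kind (9b) val=435 bits=0x1b3 at bit 0: 0x2426a3b3
word = 0x2426a3b3 → big-endian bytes:
  [0]=0x24  [1]=0x26  [2]=0xa3  [3]=0xb3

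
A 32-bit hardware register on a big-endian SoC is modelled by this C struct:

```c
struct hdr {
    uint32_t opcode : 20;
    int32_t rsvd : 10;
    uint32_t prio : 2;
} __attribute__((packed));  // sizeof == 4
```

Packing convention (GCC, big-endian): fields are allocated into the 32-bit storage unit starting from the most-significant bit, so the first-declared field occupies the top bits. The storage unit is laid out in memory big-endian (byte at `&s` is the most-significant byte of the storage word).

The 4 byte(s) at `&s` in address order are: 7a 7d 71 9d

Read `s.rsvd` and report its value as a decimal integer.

103

[0]=0x7a [1]=0x7d [2]=0x71 [3]=0x9d (big-endian) → word 0x7a7d719d
opcode:20 @ bit 12 → (0x7a7d719d>>12)&0xfffff = 0x7a7d7
rsvd:10 @ bit 2 → (0x7a7d719d>>2)&0x3ff = 0x67  ←
prio:2 @ bit 0 → (0x7a7d719d>>0)&0x3 = 0x1
rsvd signed 10b, MSB=0: value = 103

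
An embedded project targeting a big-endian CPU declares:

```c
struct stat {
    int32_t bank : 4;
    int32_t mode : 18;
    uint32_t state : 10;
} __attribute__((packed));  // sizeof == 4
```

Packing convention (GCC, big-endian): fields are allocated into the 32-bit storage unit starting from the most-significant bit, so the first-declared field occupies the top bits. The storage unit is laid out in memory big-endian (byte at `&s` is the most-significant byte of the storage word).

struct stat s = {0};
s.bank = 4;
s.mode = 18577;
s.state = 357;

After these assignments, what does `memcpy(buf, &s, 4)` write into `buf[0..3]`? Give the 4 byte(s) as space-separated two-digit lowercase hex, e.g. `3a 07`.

41 22 45 65

[28+:4] bank=4 & 0xf = 0x4; word=0x40000000
[10+:18] mode=18577 & 0x3ffff = 0x4891; word=0x41224400
[0+:10] state=357 & 0x3ff = 0x165; word=0x41224565
word = 0x41224565 → big-endian bytes:
  [0]=0x41  [1]=0x22  [2]=0x45  [3]=0x65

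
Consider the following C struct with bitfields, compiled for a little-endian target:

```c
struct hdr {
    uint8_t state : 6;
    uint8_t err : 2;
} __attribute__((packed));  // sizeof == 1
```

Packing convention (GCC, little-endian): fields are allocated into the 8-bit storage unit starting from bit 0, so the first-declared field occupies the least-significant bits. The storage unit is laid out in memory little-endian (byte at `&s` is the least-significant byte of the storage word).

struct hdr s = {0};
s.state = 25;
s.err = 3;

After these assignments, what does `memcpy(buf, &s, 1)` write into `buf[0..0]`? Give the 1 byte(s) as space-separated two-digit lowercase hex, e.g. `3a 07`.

d9

state:6 = 25 → 0x19 << 0 → word 0x19
err:2 = 3 → 0x3 << 6 → word 0xd9
word = 0xd9 → little-endian bytes:
  [0]=0xd9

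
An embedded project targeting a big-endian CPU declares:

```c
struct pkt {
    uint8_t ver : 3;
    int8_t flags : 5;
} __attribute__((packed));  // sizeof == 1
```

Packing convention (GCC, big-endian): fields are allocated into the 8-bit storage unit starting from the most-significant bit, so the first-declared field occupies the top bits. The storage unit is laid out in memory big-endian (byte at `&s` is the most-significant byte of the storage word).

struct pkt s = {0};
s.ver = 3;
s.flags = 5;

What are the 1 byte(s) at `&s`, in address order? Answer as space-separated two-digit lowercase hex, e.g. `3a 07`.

65

ver (3b) val=3 bits=0x3 at bit 5: 0x60
flags (5b) val=5 bits=0x5 at bit 0: 0x65
word = 0x65 → big-endian bytes:
  [0]=0x65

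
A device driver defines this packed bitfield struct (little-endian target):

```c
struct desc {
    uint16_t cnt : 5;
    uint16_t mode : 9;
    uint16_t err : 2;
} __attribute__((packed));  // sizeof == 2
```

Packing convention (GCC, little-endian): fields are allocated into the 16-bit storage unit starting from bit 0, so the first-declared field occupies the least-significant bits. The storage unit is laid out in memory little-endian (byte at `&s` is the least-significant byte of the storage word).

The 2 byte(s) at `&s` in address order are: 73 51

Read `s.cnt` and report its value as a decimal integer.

[0]=0x73 [1]=0x51 (little-endian) → word 0x5173
cnt:5 @ bit 0 → (0x5173>>0)&0x1f = 0x13  ←
mode:9 @ bit 5 → (0x5173>>5)&0x1ff = 0x8b
err:2 @ bit 14 → (0x5173>>14)&0x3 = 0x1

19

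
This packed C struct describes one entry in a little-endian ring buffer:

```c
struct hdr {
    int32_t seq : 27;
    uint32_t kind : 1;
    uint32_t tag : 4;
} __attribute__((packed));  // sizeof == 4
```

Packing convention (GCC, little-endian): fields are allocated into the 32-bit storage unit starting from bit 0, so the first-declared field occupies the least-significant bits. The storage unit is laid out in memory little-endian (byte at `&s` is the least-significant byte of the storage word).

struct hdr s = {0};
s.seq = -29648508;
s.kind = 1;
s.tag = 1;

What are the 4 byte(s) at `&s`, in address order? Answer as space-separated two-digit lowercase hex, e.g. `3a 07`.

84 99 3b 1e

[0+:27] seq=-29648508 & 0x7ffffff = 0x63b9984; word=0x063b9984
[27+:1] kind=1 & 0x1 = 0x1; word=0x0e3b9984
[28+:4] tag=1 & 0xf = 0x1; word=0x1e3b9984
word = 0x1e3b9984 → little-endian bytes:
  [0]=0x84  [1]=0x99  [2]=0x3b  [3]=0x1e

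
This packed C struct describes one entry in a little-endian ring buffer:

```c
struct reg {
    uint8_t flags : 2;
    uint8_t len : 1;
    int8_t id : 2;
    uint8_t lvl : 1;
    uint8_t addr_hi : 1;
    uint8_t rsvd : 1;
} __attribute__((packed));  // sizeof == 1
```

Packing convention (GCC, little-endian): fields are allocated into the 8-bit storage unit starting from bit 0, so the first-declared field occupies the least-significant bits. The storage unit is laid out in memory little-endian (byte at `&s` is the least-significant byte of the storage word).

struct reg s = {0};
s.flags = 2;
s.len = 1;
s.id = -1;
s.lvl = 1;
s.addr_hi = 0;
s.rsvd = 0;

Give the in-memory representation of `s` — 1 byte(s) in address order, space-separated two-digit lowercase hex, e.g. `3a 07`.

3e

flags:2 = 2 → 0x2 << 0 → word 0x02
len:1 = 1 → 0x1 << 2 → word 0x06
id:2 = -1 → 0x3 << 3 → word 0x1e
lvl:1 = 1 → 0x1 << 5 → word 0x3e
addr_hi:1 = 0 → 0x0 << 6 → word 0x3e
rsvd:1 = 0 → 0x0 << 7 → word 0x3e
word = 0x3e → little-endian bytes:
  [0]=0x3e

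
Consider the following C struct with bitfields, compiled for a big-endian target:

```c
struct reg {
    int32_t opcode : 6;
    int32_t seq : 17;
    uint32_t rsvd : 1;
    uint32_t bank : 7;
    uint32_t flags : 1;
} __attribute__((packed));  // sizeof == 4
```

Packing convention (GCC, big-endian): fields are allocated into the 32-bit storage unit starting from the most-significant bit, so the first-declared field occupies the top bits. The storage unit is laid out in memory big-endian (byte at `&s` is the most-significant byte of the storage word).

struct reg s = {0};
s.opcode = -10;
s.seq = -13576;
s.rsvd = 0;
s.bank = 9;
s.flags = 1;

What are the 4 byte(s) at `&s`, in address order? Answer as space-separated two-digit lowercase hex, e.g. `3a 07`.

db 95 f0 13

opcode (6b) val=-10 bits=0x36 at bit 26: 0xd8000000
seq (17b) val=-13576 bits=0x1caf8 at bit 9: 0xdb95f000
rsvd (1b) val=0 bits=0x0 at bit 8: 0xdb95f000
bank (7b) val=9 bits=0x9 at bit 1: 0xdb95f012
flags (1b) val=1 bits=0x1 at bit 0: 0xdb95f013
word = 0xdb95f013 → big-endian bytes:
  [0]=0xdb  [1]=0x95  [2]=0xf0  [3]=0x13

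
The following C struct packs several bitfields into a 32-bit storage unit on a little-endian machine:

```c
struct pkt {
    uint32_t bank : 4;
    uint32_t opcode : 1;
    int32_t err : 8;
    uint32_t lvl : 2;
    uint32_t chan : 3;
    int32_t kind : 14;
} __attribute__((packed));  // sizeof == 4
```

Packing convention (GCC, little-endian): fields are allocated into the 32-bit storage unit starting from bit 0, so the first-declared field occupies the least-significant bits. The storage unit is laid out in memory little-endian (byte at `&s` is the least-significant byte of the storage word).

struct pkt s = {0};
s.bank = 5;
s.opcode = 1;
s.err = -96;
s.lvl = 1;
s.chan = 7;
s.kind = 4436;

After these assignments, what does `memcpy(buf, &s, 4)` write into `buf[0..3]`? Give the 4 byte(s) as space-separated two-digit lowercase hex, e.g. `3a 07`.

bank (4b) val=5 bits=0x5 at bit 0: 0x00000005
opcode (1b) val=1 bits=0x1 at bit 4: 0x00000015
err (8b) val=-96 bits=0xa0 at bit 5: 0x00001415
lvl (2b) val=1 bits=0x1 at bit 13: 0x00003415
chan (3b) val=7 bits=0x7 at bit 15: 0x0003b415
kind (14b) val=4436 bits=0x1154 at bit 18: 0x4553b415
word = 0x4553b415 → little-endian bytes:
  [0]=0x15  [1]=0xb4  [2]=0x53  [3]=0x45

15 b4 53 45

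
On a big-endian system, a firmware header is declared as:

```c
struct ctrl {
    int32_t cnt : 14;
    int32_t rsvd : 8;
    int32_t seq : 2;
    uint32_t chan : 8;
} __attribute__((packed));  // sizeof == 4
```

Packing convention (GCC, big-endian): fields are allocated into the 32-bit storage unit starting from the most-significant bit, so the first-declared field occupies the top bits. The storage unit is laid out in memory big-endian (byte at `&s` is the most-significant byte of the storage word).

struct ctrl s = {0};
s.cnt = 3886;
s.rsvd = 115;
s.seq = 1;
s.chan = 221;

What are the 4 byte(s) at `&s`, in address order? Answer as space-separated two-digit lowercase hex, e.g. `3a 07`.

cnt:14 = 3886 → 0xf2e << 18 → word 0x3cb80000
rsvd:8 = 115 → 0x73 << 10 → word 0x3cb9cc00
seq:2 = 1 → 0x1 << 8 → word 0x3cb9cd00
chan:8 = 221 → 0xdd << 0 → word 0x3cb9cddd
word = 0x3cb9cddd → big-endian bytes:
  [0]=0x3c  [1]=0xb9  [2]=0xcd  [3]=0xdd

3c b9 cd dd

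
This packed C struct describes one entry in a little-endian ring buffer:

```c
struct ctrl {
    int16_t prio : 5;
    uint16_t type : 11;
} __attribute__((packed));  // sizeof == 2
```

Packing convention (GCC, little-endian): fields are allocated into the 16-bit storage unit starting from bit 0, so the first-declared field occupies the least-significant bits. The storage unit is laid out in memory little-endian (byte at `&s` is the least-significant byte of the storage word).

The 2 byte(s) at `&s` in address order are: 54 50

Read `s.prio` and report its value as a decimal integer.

-12

[0]=0x54 [1]=0x50 (little-endian) → word 0x5054
prio [0+:5] = (word>>0) & 0x1f = 20  ←
type [5+:11] = (word>>5) & 0x7ff = 642
prio signed 5b, MSB=1: 20 - 32 = -12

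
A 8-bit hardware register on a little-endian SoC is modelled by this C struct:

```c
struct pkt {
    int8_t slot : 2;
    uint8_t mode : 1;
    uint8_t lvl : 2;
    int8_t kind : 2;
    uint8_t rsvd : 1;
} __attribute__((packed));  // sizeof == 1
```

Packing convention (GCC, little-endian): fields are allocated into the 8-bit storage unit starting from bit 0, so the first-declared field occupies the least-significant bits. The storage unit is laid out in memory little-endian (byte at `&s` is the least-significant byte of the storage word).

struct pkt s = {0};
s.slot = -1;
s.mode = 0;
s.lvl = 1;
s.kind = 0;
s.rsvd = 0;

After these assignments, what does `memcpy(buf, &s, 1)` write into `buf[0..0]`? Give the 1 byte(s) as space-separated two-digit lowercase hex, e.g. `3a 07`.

0b

slot:2 = -1 → 0x3 << 0 → word 0x03
mode:1 = 0 → 0x0 << 2 → word 0x03
lvl:2 = 1 → 0x1 << 3 → word 0x0b
kind:2 = 0 → 0x0 << 5 → word 0x0b
rsvd:1 = 0 → 0x0 << 7 → word 0x0b
word = 0x0b → little-endian bytes:
  [0]=0x0b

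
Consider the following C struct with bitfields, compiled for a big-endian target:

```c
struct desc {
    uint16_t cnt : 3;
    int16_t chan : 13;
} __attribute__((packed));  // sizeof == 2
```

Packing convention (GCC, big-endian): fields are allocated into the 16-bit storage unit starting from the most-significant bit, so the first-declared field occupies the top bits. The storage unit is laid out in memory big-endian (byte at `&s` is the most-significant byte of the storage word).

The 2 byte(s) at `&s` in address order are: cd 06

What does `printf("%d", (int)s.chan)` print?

[0]=0xcd [1]=0x06 (big-endian) → word 0xcd06
cnt [13+:3] = (word>>13) & 0x7 = 6
chan [0+:13] = (word>>0) & 0x1fff = 3334  ←
chan signed 13b, MSB=0: value = 3334

3334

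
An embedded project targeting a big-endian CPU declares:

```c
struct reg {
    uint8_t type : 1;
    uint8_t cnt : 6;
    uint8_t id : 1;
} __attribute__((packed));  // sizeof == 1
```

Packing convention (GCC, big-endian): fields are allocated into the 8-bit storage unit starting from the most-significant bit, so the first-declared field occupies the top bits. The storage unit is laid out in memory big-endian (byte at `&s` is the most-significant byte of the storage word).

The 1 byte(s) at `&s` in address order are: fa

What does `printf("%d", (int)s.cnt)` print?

[0]=0xfa (big-endian) → word 0xfa
type:1 @ bit 7 → (0xfa>>7)&0x1 = 0x1
cnt:6 @ bit 1 → (0xfa>>1)&0x3f = 0x3d  ←
id:1 @ bit 0 → (0xfa>>0)&0x1 = 0x0

61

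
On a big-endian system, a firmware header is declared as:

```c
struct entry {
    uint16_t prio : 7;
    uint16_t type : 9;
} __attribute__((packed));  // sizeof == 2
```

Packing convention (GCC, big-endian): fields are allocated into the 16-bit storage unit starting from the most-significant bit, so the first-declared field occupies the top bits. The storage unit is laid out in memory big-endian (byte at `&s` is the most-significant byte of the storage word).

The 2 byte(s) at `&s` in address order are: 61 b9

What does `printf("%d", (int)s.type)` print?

[0]=0x61 [1]=0xb9 (big-endian) → word 0x61b9
prio:7 @ bit 9 → (0x61b9>>9)&0x7f = 0x30
type:9 @ bit 0 → (0x61b9>>0)&0x1ff = 0x1b9  ←

441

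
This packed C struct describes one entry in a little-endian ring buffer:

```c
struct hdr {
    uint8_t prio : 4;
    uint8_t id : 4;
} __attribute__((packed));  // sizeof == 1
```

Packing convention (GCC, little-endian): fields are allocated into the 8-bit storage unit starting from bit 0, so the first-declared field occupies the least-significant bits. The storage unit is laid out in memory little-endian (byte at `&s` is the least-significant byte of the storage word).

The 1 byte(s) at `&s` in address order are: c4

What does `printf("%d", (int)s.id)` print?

12

[0]=0xc4 (little-endian) → word 0xc4
prio:4 @ bit 0 → (0xc4>>0)&0xf = 0x4
id:4 @ bit 4 → (0xc4>>4)&0xf = 0xc  ←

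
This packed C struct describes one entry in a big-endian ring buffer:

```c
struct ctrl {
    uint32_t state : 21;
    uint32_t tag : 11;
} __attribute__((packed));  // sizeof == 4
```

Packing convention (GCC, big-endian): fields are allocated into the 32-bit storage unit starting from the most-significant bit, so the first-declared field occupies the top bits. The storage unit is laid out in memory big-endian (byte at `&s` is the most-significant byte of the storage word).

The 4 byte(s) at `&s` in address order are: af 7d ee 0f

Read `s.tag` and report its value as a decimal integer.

1551

[0]=0xaf [1]=0x7d [2]=0xee [3]=0x0f (big-endian) → word 0xaf7dee0f
state:21 @ bit 11 → (0xaf7dee0f>>11)&0x1fffff = 0x15efbd
tag:11 @ bit 0 → (0xaf7dee0f>>0)&0x7ff = 0x60f  ←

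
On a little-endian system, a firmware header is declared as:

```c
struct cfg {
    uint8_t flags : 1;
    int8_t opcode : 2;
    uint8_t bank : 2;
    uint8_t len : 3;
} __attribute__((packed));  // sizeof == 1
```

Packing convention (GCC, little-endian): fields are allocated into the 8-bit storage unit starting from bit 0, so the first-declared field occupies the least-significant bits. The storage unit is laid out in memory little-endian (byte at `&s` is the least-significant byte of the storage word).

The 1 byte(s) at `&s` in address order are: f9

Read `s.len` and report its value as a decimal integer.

[0]=0xf9 (little-endian) → word 0xf9
flags [0+:1] = (word>>0) & 0x1 = 1
opcode [1+:2] = (word>>1) & 0x3 = 0
bank [3+:2] = (word>>3) & 0x3 = 3
len [5+:3] = (word>>5) & 0x7 = 7  ←

7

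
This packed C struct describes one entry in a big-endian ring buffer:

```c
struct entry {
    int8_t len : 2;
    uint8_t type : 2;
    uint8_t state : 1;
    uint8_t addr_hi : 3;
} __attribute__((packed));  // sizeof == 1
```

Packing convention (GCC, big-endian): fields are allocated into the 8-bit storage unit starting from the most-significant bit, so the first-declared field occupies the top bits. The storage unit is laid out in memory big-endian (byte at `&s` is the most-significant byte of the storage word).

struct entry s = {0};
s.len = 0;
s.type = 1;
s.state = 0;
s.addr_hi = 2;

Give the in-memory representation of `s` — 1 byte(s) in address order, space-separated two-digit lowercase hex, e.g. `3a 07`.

len (2b) val=0 bits=0x0 at bit 6: 0x00
type (2b) val=1 bits=0x1 at bit 4: 0x10
state (1b) val=0 bits=0x0 at bit 3: 0x10
addr_hi (3b) val=2 bits=0x2 at bit 0: 0x12
word = 0x12 → big-endian bytes:
  [0]=0x12

12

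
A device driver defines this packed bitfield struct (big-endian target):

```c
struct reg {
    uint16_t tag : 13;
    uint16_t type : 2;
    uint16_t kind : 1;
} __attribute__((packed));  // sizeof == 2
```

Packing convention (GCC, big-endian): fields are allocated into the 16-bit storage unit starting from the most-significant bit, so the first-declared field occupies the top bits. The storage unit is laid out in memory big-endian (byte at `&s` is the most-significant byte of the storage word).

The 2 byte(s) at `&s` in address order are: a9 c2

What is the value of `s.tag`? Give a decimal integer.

[0]=0xa9 [1]=0xc2 (big-endian) → word 0xa9c2
tag:13 @ bit 3 → (0xa9c2>>3)&0x1fff = 0x1538  ←
type:2 @ bit 1 → (0xa9c2>>1)&0x3 = 0x1
kind:1 @ bit 0 → (0xa9c2>>0)&0x1 = 0x0

5432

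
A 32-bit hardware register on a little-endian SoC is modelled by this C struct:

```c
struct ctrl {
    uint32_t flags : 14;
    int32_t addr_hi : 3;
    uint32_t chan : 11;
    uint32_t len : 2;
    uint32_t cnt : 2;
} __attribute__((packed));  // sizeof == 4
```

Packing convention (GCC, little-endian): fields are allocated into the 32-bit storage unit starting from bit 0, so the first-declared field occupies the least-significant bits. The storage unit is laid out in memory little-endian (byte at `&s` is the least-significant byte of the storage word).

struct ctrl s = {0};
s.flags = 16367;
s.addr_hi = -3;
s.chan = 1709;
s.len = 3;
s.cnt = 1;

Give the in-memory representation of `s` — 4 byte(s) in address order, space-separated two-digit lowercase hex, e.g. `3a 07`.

ef 7f 5b 7d

flags (14b) val=16367 bits=0x3fef at bit 0: 0x00003fef
addr_hi (3b) val=-3 bits=0x5 at bit 14: 0x00017fef
chan (11b) val=1709 bits=0x6ad at bit 17: 0x0d5b7fef
len (2b) val=3 bits=0x3 at bit 28: 0x3d5b7fef
cnt (2b) val=1 bits=0x1 at bit 30: 0x7d5b7fef
word = 0x7d5b7fef → little-endian bytes:
  [0]=0xef  [1]=0x7f  [2]=0x5b  [3]=0x7d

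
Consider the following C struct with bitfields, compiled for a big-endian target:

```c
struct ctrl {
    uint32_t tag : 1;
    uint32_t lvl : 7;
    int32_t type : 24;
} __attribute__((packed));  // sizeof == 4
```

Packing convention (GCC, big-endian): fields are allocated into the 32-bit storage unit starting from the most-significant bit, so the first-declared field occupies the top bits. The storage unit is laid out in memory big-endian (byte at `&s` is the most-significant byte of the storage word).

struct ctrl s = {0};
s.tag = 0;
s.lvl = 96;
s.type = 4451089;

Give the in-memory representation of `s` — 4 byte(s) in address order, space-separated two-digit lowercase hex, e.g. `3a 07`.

tag:1 = 0 → 0x0 << 31 → word 0x00000000
lvl:7 = 96 → 0x60 << 24 → word 0x60000000
type:24 = 4451089 → 0x43eb11 << 0 → word 0x6043eb11
word = 0x6043eb11 → big-endian bytes:
  [0]=0x60  [1]=0x43  [2]=0xeb  [3]=0x11

60 43 eb 11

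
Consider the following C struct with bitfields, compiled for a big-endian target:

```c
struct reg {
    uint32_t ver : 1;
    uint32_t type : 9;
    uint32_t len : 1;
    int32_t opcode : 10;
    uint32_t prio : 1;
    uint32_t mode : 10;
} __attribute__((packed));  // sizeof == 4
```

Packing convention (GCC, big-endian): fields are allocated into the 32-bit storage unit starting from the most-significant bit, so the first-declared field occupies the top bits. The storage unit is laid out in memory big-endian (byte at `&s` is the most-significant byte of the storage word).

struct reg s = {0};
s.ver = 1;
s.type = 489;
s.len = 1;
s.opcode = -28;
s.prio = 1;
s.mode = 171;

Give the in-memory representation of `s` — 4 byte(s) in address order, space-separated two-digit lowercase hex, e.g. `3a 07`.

fa 7f 24 ab

[31+:1] ver=1 & 0x1 = 0x1; word=0x80000000
[22+:9] type=489 & 0x1ff = 0x1e9; word=0xfa400000
[21+:1] len=1 & 0x1 = 0x1; word=0xfa600000
[11+:10] opcode=-28 & 0x3ff = 0x3e4; word=0xfa7f2000
[10+:1] prio=1 & 0x1 = 0x1; word=0xfa7f2400
[0+:10] mode=171 & 0x3ff = 0xab; word=0xfa7f24ab
word = 0xfa7f24ab → big-endian bytes:
  [0]=0xfa  [1]=0x7f  [2]=0x24  [3]=0xab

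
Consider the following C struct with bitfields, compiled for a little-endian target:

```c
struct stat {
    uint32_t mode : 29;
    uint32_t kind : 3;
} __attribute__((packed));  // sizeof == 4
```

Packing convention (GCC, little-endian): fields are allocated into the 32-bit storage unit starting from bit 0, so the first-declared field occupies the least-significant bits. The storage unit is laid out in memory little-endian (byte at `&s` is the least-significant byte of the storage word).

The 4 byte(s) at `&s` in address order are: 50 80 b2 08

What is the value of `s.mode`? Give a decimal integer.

145915984

[0]=0x50 [1]=0x80 [2]=0xb2 [3]=0x08 (little-endian) → word 0x08b28050
mode [0+:29] = (word>>0) & 0x1fffffff = 145915984  ←
kind [29+:3] = (word>>29) & 0x7 = 0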